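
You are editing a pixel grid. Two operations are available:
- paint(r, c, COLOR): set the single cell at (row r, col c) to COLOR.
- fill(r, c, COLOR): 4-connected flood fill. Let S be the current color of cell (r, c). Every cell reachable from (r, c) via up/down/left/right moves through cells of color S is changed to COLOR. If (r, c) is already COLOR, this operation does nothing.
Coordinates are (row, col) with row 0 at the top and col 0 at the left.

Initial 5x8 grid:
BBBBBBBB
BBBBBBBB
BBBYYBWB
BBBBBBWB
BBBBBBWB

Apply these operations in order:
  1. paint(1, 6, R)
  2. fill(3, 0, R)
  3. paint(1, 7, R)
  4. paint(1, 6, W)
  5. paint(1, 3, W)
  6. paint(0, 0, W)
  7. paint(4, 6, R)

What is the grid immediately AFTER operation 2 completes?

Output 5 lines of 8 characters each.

After op 1 paint(1,6,R):
BBBBBBBB
BBBBBBRB
BBBYYBWB
BBBBBBWB
BBBBBBWB
After op 2 fill(3,0,R) [34 cells changed]:
RRRRRRRR
RRRRRRRR
RRRYYRWR
RRRRRRWR
RRRRRRWR

Answer: RRRRRRRR
RRRRRRRR
RRRYYRWR
RRRRRRWR
RRRRRRWR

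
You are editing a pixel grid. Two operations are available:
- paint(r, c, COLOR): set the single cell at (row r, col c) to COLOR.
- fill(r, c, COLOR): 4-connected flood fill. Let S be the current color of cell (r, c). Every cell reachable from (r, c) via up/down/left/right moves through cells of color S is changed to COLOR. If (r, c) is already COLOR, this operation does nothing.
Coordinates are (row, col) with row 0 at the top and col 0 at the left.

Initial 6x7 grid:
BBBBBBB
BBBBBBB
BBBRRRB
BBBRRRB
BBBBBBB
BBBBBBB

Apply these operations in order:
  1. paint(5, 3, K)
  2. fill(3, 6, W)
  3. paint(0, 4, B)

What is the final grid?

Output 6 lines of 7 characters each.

Answer: WWWWBWW
WWWWWWW
WWWRRRW
WWWRRRW
WWWWWWW
WWWKWWW

Derivation:
After op 1 paint(5,3,K):
BBBBBBB
BBBBBBB
BBBRRRB
BBBRRRB
BBBBBBB
BBBKBBB
After op 2 fill(3,6,W) [35 cells changed]:
WWWWWWW
WWWWWWW
WWWRRRW
WWWRRRW
WWWWWWW
WWWKWWW
After op 3 paint(0,4,B):
WWWWBWW
WWWWWWW
WWWRRRW
WWWRRRW
WWWWWWW
WWWKWWW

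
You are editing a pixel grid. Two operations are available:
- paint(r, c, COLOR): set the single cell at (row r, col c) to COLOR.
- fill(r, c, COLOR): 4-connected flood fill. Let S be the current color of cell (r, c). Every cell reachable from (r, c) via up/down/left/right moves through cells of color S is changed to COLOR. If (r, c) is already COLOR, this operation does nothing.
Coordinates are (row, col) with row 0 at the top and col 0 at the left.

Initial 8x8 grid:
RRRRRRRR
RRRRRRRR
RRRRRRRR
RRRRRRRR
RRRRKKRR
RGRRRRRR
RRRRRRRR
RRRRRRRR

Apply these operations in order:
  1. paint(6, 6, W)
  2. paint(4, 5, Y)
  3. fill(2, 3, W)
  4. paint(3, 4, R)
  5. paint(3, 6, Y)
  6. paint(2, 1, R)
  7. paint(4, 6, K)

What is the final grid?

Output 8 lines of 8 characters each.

After op 1 paint(6,6,W):
RRRRRRRR
RRRRRRRR
RRRRRRRR
RRRRRRRR
RRRRKKRR
RGRRRRRR
RRRRRRWR
RRRRRRRR
After op 2 paint(4,5,Y):
RRRRRRRR
RRRRRRRR
RRRRRRRR
RRRRRRRR
RRRRKYRR
RGRRRRRR
RRRRRRWR
RRRRRRRR
After op 3 fill(2,3,W) [60 cells changed]:
WWWWWWWW
WWWWWWWW
WWWWWWWW
WWWWWWWW
WWWWKYWW
WGWWWWWW
WWWWWWWW
WWWWWWWW
After op 4 paint(3,4,R):
WWWWWWWW
WWWWWWWW
WWWWWWWW
WWWWRWWW
WWWWKYWW
WGWWWWWW
WWWWWWWW
WWWWWWWW
After op 5 paint(3,6,Y):
WWWWWWWW
WWWWWWWW
WWWWWWWW
WWWWRWYW
WWWWKYWW
WGWWWWWW
WWWWWWWW
WWWWWWWW
After op 6 paint(2,1,R):
WWWWWWWW
WWWWWWWW
WRWWWWWW
WWWWRWYW
WWWWKYWW
WGWWWWWW
WWWWWWWW
WWWWWWWW
After op 7 paint(4,6,K):
WWWWWWWW
WWWWWWWW
WRWWWWWW
WWWWRWYW
WWWWKYKW
WGWWWWWW
WWWWWWWW
WWWWWWWW

Answer: WWWWWWWW
WWWWWWWW
WRWWWWWW
WWWWRWYW
WWWWKYKW
WGWWWWWW
WWWWWWWW
WWWWWWWW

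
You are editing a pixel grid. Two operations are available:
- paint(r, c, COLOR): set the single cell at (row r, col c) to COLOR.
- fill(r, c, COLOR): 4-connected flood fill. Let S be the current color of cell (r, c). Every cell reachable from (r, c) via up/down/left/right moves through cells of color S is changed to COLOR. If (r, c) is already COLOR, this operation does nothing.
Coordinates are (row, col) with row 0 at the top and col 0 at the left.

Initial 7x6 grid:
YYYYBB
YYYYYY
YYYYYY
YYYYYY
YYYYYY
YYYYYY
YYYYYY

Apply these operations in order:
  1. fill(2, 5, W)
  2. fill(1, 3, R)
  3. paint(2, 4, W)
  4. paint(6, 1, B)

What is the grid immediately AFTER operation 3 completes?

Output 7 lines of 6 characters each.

Answer: RRRRBB
RRRRRR
RRRRWR
RRRRRR
RRRRRR
RRRRRR
RRRRRR

Derivation:
After op 1 fill(2,5,W) [40 cells changed]:
WWWWBB
WWWWWW
WWWWWW
WWWWWW
WWWWWW
WWWWWW
WWWWWW
After op 2 fill(1,3,R) [40 cells changed]:
RRRRBB
RRRRRR
RRRRRR
RRRRRR
RRRRRR
RRRRRR
RRRRRR
After op 3 paint(2,4,W):
RRRRBB
RRRRRR
RRRRWR
RRRRRR
RRRRRR
RRRRRR
RRRRRR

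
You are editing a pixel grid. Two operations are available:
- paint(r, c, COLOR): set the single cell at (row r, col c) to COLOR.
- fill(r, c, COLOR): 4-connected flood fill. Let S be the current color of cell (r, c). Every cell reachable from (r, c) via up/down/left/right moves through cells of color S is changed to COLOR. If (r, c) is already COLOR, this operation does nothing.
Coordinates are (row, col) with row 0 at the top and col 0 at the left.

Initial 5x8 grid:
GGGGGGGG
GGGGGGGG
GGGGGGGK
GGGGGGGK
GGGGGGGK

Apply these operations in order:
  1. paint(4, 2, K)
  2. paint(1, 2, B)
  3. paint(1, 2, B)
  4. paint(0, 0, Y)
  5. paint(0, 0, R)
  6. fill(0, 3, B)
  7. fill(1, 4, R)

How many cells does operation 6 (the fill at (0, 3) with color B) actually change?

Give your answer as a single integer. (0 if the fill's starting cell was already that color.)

After op 1 paint(4,2,K):
GGGGGGGG
GGGGGGGG
GGGGGGGK
GGGGGGGK
GGKGGGGK
After op 2 paint(1,2,B):
GGGGGGGG
GGBGGGGG
GGGGGGGK
GGGGGGGK
GGKGGGGK
After op 3 paint(1,2,B):
GGGGGGGG
GGBGGGGG
GGGGGGGK
GGGGGGGK
GGKGGGGK
After op 4 paint(0,0,Y):
YGGGGGGG
GGBGGGGG
GGGGGGGK
GGGGGGGK
GGKGGGGK
After op 5 paint(0,0,R):
RGGGGGGG
GGBGGGGG
GGGGGGGK
GGGGGGGK
GGKGGGGK
After op 6 fill(0,3,B) [34 cells changed]:
RBBBBBBB
BBBBBBBB
BBBBBBBK
BBBBBBBK
BBKBBBBK

Answer: 34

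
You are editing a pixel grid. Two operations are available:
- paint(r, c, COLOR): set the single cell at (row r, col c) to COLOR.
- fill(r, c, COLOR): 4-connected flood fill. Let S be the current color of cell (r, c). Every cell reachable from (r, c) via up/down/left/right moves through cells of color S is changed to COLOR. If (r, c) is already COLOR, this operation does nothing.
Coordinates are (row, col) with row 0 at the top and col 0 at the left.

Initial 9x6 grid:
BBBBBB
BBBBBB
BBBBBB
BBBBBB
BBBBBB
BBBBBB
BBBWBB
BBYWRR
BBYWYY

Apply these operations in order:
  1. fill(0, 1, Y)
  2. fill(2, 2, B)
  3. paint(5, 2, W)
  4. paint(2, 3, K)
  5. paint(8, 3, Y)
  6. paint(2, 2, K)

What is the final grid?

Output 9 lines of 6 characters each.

Answer: BBBBBB
BBBBBB
BBKKBB
BBBBBB
BBBBBB
BBWBBB
BBBWBB
BBBWRR
BBBYYY

Derivation:
After op 1 fill(0,1,Y) [45 cells changed]:
YYYYYY
YYYYYY
YYYYYY
YYYYYY
YYYYYY
YYYYYY
YYYWYY
YYYWRR
YYYWYY
After op 2 fill(2,2,B) [47 cells changed]:
BBBBBB
BBBBBB
BBBBBB
BBBBBB
BBBBBB
BBBBBB
BBBWBB
BBBWRR
BBBWYY
After op 3 paint(5,2,W):
BBBBBB
BBBBBB
BBBBBB
BBBBBB
BBBBBB
BBWBBB
BBBWBB
BBBWRR
BBBWYY
After op 4 paint(2,3,K):
BBBBBB
BBBBBB
BBBKBB
BBBBBB
BBBBBB
BBWBBB
BBBWBB
BBBWRR
BBBWYY
After op 5 paint(8,3,Y):
BBBBBB
BBBBBB
BBBKBB
BBBBBB
BBBBBB
BBWBBB
BBBWBB
BBBWRR
BBBYYY
After op 6 paint(2,2,K):
BBBBBB
BBBBBB
BBKKBB
BBBBBB
BBBBBB
BBWBBB
BBBWBB
BBBWRR
BBBYYY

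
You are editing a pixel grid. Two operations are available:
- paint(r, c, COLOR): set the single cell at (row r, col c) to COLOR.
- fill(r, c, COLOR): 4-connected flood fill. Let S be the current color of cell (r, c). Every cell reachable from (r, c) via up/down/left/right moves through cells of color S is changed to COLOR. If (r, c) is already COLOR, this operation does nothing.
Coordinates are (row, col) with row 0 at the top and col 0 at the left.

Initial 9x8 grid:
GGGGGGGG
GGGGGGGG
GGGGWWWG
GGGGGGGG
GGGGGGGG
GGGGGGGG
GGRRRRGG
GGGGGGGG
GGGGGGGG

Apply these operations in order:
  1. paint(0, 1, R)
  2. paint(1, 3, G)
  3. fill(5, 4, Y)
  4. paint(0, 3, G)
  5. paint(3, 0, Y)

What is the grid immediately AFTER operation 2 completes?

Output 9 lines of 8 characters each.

After op 1 paint(0,1,R):
GRGGGGGG
GGGGGGGG
GGGGWWWG
GGGGGGGG
GGGGGGGG
GGGGGGGG
GGRRRRGG
GGGGGGGG
GGGGGGGG
After op 2 paint(1,3,G):
GRGGGGGG
GGGGGGGG
GGGGWWWG
GGGGGGGG
GGGGGGGG
GGGGGGGG
GGRRRRGG
GGGGGGGG
GGGGGGGG

Answer: GRGGGGGG
GGGGGGGG
GGGGWWWG
GGGGGGGG
GGGGGGGG
GGGGGGGG
GGRRRRGG
GGGGGGGG
GGGGGGGG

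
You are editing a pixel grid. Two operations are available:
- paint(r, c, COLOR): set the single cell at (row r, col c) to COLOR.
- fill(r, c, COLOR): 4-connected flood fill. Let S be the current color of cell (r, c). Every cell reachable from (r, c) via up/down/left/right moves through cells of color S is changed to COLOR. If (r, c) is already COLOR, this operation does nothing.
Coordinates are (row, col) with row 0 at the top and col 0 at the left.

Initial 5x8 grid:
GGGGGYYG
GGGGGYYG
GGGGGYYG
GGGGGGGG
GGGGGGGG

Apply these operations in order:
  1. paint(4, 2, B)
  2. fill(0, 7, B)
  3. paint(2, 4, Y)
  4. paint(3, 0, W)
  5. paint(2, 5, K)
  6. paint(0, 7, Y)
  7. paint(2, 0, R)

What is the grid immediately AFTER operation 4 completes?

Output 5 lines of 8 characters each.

Answer: BBBBBYYB
BBBBBYYB
BBBBYYYB
WBBBBBBB
BBBBBBBB

Derivation:
After op 1 paint(4,2,B):
GGGGGYYG
GGGGGYYG
GGGGGYYG
GGGGGGGG
GGBGGGGG
After op 2 fill(0,7,B) [33 cells changed]:
BBBBBYYB
BBBBBYYB
BBBBBYYB
BBBBBBBB
BBBBBBBB
After op 3 paint(2,4,Y):
BBBBBYYB
BBBBBYYB
BBBBYYYB
BBBBBBBB
BBBBBBBB
After op 4 paint(3,0,W):
BBBBBYYB
BBBBBYYB
BBBBYYYB
WBBBBBBB
BBBBBBBB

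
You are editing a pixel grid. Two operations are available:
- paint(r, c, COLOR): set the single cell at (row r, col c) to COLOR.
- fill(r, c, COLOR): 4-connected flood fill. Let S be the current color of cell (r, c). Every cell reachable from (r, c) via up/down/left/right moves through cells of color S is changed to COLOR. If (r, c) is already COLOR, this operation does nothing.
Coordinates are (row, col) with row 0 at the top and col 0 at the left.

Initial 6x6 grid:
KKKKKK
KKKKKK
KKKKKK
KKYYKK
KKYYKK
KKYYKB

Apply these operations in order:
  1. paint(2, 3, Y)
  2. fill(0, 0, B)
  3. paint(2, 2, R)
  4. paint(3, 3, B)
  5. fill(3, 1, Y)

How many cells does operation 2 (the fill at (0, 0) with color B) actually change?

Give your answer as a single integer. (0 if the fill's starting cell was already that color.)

After op 1 paint(2,3,Y):
KKKKKK
KKKKKK
KKKYKK
KKYYKK
KKYYKK
KKYYKB
After op 2 fill(0,0,B) [28 cells changed]:
BBBBBB
BBBBBB
BBBYBB
BBYYBB
BBYYBB
BBYYBB

Answer: 28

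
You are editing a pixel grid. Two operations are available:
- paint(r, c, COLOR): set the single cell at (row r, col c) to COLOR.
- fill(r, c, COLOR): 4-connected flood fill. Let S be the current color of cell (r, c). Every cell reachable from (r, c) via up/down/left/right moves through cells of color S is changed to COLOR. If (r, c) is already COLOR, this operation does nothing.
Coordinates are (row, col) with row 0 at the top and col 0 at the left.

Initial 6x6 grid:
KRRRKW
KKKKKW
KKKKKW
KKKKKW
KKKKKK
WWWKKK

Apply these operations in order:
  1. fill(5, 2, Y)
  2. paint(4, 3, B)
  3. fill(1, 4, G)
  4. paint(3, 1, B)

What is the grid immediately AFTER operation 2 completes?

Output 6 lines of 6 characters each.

Answer: KRRRKW
KKKKKW
KKKKKW
KKKKKW
KKKBKK
YYYKKK

Derivation:
After op 1 fill(5,2,Y) [3 cells changed]:
KRRRKW
KKKKKW
KKKKKW
KKKKKW
KKKKKK
YYYKKK
After op 2 paint(4,3,B):
KRRRKW
KKKKKW
KKKKKW
KKKKKW
KKKBKK
YYYKKK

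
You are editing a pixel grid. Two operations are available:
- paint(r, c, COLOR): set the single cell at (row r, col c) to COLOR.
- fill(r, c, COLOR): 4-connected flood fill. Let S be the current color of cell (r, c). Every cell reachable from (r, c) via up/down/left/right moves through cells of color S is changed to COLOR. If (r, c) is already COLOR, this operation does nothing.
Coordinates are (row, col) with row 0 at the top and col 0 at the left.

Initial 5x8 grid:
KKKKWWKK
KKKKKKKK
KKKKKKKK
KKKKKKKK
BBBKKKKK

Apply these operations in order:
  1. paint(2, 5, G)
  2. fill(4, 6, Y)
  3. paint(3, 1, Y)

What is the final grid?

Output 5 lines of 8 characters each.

After op 1 paint(2,5,G):
KKKKWWKK
KKKKKKKK
KKKKKGKK
KKKKKKKK
BBBKKKKK
After op 2 fill(4,6,Y) [34 cells changed]:
YYYYWWYY
YYYYYYYY
YYYYYGYY
YYYYYYYY
BBBYYYYY
After op 3 paint(3,1,Y):
YYYYWWYY
YYYYYYYY
YYYYYGYY
YYYYYYYY
BBBYYYYY

Answer: YYYYWWYY
YYYYYYYY
YYYYYGYY
YYYYYYYY
BBBYYYYY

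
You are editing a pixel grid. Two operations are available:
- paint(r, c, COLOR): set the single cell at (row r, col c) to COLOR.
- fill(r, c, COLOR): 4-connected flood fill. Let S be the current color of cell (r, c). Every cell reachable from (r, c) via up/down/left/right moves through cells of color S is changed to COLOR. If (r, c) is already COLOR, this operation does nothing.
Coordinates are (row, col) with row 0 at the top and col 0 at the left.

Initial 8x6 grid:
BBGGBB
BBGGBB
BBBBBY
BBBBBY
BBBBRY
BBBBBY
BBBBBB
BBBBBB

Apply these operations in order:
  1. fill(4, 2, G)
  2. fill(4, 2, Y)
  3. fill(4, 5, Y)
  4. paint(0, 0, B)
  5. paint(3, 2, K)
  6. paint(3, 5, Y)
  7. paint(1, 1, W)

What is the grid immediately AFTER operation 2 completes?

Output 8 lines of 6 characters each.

Answer: YYYYYY
YYYYYY
YYYYYY
YYYYYY
YYYYRY
YYYYYY
YYYYYY
YYYYYY

Derivation:
After op 1 fill(4,2,G) [39 cells changed]:
GGGGGG
GGGGGG
GGGGGY
GGGGGY
GGGGRY
GGGGGY
GGGGGG
GGGGGG
After op 2 fill(4,2,Y) [43 cells changed]:
YYYYYY
YYYYYY
YYYYYY
YYYYYY
YYYYRY
YYYYYY
YYYYYY
YYYYYY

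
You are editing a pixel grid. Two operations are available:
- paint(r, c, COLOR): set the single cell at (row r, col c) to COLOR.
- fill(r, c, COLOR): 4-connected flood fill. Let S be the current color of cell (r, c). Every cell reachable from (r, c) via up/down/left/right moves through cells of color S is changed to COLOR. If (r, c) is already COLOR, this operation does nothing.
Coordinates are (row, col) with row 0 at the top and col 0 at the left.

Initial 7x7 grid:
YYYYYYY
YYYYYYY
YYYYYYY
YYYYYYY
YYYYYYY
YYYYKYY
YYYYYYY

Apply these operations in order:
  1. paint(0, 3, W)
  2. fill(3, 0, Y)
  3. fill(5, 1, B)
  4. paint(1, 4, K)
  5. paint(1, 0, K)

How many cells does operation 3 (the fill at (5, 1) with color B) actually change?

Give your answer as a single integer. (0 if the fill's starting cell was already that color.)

After op 1 paint(0,3,W):
YYYWYYY
YYYYYYY
YYYYYYY
YYYYYYY
YYYYYYY
YYYYKYY
YYYYYYY
After op 2 fill(3,0,Y) [0 cells changed]:
YYYWYYY
YYYYYYY
YYYYYYY
YYYYYYY
YYYYYYY
YYYYKYY
YYYYYYY
After op 3 fill(5,1,B) [47 cells changed]:
BBBWBBB
BBBBBBB
BBBBBBB
BBBBBBB
BBBBBBB
BBBBKBB
BBBBBBB

Answer: 47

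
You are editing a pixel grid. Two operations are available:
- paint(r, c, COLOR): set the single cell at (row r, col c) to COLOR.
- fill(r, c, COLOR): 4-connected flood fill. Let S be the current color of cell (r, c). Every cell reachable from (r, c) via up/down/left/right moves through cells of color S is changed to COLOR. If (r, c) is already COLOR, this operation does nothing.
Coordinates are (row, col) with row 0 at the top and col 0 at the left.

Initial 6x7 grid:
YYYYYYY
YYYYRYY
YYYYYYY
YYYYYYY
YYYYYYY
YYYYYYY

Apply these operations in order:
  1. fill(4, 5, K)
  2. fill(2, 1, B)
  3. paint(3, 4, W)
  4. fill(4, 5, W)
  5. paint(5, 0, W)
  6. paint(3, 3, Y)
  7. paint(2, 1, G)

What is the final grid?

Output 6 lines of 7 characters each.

Answer: WWWWWWW
WWWWRWW
WGWWWWW
WWWYWWW
WWWWWWW
WWWWWWW

Derivation:
After op 1 fill(4,5,K) [41 cells changed]:
KKKKKKK
KKKKRKK
KKKKKKK
KKKKKKK
KKKKKKK
KKKKKKK
After op 2 fill(2,1,B) [41 cells changed]:
BBBBBBB
BBBBRBB
BBBBBBB
BBBBBBB
BBBBBBB
BBBBBBB
After op 3 paint(3,4,W):
BBBBBBB
BBBBRBB
BBBBBBB
BBBBWBB
BBBBBBB
BBBBBBB
After op 4 fill(4,5,W) [40 cells changed]:
WWWWWWW
WWWWRWW
WWWWWWW
WWWWWWW
WWWWWWW
WWWWWWW
After op 5 paint(5,0,W):
WWWWWWW
WWWWRWW
WWWWWWW
WWWWWWW
WWWWWWW
WWWWWWW
After op 6 paint(3,3,Y):
WWWWWWW
WWWWRWW
WWWWWWW
WWWYWWW
WWWWWWW
WWWWWWW
After op 7 paint(2,1,G):
WWWWWWW
WWWWRWW
WGWWWWW
WWWYWWW
WWWWWWW
WWWWWWW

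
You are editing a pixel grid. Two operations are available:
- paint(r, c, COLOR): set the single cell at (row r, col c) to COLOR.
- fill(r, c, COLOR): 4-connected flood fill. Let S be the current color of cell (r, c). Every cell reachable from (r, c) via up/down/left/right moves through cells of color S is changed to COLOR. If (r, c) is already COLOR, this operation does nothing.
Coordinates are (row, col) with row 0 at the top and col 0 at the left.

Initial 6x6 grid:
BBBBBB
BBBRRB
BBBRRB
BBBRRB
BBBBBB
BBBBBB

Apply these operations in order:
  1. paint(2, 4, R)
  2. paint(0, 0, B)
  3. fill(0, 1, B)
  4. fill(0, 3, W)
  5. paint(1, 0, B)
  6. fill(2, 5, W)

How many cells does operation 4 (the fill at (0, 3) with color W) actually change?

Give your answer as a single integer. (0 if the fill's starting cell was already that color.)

After op 1 paint(2,4,R):
BBBBBB
BBBRRB
BBBRRB
BBBRRB
BBBBBB
BBBBBB
After op 2 paint(0,0,B):
BBBBBB
BBBRRB
BBBRRB
BBBRRB
BBBBBB
BBBBBB
After op 3 fill(0,1,B) [0 cells changed]:
BBBBBB
BBBRRB
BBBRRB
BBBRRB
BBBBBB
BBBBBB
After op 4 fill(0,3,W) [30 cells changed]:
WWWWWW
WWWRRW
WWWRRW
WWWRRW
WWWWWW
WWWWWW

Answer: 30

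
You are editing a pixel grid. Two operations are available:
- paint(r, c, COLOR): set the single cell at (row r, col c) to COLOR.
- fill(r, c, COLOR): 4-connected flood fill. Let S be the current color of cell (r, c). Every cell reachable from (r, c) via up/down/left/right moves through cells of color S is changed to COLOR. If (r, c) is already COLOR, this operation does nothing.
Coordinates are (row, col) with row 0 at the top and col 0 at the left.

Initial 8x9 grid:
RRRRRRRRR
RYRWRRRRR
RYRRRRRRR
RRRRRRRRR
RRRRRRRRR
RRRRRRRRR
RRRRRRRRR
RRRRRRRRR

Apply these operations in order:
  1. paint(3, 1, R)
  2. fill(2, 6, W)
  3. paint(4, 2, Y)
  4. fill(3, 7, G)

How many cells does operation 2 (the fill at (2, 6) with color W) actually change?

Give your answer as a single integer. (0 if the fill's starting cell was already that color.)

Answer: 69

Derivation:
After op 1 paint(3,1,R):
RRRRRRRRR
RYRWRRRRR
RYRRRRRRR
RRRRRRRRR
RRRRRRRRR
RRRRRRRRR
RRRRRRRRR
RRRRRRRRR
After op 2 fill(2,6,W) [69 cells changed]:
WWWWWWWWW
WYWWWWWWW
WYWWWWWWW
WWWWWWWWW
WWWWWWWWW
WWWWWWWWW
WWWWWWWWW
WWWWWWWWW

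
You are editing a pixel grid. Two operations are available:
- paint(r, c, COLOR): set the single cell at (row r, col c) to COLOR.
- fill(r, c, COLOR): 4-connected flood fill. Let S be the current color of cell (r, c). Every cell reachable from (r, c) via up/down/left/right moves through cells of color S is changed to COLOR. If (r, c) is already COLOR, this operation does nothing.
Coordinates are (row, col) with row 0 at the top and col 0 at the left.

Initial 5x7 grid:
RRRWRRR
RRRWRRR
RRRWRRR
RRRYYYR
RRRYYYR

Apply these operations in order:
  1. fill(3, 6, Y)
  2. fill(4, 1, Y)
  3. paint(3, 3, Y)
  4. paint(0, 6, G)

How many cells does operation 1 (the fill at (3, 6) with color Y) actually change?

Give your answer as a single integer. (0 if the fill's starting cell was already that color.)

Answer: 11

Derivation:
After op 1 fill(3,6,Y) [11 cells changed]:
RRRWYYY
RRRWYYY
RRRWYYY
RRRYYYY
RRRYYYY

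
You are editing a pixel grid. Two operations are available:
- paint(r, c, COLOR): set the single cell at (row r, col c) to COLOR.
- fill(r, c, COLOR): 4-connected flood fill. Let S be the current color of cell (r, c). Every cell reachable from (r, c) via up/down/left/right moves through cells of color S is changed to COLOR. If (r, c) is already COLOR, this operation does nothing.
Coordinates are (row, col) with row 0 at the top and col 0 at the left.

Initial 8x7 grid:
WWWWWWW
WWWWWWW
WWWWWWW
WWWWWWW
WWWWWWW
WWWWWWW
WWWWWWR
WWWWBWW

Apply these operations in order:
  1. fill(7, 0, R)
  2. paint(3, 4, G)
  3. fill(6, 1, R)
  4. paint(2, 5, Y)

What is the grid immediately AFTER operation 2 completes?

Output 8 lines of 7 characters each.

Answer: RRRRRRR
RRRRRRR
RRRRRRR
RRRRGRR
RRRRRRR
RRRRRRR
RRRRRRR
RRRRBRR

Derivation:
After op 1 fill(7,0,R) [54 cells changed]:
RRRRRRR
RRRRRRR
RRRRRRR
RRRRRRR
RRRRRRR
RRRRRRR
RRRRRRR
RRRRBRR
After op 2 paint(3,4,G):
RRRRRRR
RRRRRRR
RRRRRRR
RRRRGRR
RRRRRRR
RRRRRRR
RRRRRRR
RRRRBRR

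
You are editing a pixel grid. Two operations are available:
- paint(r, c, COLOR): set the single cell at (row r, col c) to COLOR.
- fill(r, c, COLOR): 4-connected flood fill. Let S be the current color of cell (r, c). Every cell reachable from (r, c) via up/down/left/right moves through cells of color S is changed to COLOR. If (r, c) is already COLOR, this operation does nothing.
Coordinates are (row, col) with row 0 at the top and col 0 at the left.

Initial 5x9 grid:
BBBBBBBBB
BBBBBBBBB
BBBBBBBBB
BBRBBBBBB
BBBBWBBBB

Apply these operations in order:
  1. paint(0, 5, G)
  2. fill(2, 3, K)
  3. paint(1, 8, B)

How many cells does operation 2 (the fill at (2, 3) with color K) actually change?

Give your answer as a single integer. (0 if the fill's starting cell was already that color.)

After op 1 paint(0,5,G):
BBBBBGBBB
BBBBBBBBB
BBBBBBBBB
BBRBBBBBB
BBBBWBBBB
After op 2 fill(2,3,K) [42 cells changed]:
KKKKKGKKK
KKKKKKKKK
KKKKKKKKK
KKRKKKKKK
KKKKWKKKK

Answer: 42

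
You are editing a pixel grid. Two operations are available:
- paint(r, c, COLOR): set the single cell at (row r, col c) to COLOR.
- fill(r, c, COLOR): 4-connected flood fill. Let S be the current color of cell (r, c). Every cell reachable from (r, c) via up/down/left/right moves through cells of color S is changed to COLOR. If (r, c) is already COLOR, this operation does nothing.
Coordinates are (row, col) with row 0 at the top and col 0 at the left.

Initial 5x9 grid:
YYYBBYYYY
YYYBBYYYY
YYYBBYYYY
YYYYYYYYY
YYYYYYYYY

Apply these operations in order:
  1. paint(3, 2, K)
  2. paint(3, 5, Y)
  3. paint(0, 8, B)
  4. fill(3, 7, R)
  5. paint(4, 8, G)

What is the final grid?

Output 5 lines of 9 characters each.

Answer: RRRBBRRRB
RRRBBRRRR
RRRBBRRRR
RRKRRRRRR
RRRRRRRRG

Derivation:
After op 1 paint(3,2,K):
YYYBBYYYY
YYYBBYYYY
YYYBBYYYY
YYKYYYYYY
YYYYYYYYY
After op 2 paint(3,5,Y):
YYYBBYYYY
YYYBBYYYY
YYYBBYYYY
YYKYYYYYY
YYYYYYYYY
After op 3 paint(0,8,B):
YYYBBYYYB
YYYBBYYYY
YYYBBYYYY
YYKYYYYYY
YYYYYYYYY
After op 4 fill(3,7,R) [37 cells changed]:
RRRBBRRRB
RRRBBRRRR
RRRBBRRRR
RRKRRRRRR
RRRRRRRRR
After op 5 paint(4,8,G):
RRRBBRRRB
RRRBBRRRR
RRRBBRRRR
RRKRRRRRR
RRRRRRRRG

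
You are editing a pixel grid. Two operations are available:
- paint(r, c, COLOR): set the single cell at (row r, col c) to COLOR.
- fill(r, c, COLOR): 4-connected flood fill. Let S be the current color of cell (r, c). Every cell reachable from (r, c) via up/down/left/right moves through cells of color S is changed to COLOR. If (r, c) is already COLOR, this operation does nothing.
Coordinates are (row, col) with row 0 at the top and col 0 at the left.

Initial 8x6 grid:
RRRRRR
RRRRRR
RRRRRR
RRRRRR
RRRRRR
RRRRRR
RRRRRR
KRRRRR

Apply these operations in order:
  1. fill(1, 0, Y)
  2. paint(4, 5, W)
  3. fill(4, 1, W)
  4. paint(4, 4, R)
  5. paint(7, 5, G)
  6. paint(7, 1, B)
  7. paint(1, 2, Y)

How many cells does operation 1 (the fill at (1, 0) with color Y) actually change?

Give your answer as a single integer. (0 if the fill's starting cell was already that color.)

Answer: 47

Derivation:
After op 1 fill(1,0,Y) [47 cells changed]:
YYYYYY
YYYYYY
YYYYYY
YYYYYY
YYYYYY
YYYYYY
YYYYYY
KYYYYY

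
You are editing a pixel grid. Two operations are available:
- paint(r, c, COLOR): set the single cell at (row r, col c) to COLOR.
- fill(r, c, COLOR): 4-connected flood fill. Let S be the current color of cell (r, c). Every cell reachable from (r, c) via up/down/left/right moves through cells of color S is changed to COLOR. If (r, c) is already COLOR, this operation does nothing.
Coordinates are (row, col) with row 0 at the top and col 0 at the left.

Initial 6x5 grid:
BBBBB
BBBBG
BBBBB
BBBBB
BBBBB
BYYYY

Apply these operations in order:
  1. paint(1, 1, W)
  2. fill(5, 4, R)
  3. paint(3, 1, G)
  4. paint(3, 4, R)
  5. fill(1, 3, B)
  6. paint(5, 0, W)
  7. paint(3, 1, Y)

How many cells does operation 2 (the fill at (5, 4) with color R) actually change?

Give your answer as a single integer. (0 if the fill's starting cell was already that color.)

Answer: 4

Derivation:
After op 1 paint(1,1,W):
BBBBB
BWBBG
BBBBB
BBBBB
BBBBB
BYYYY
After op 2 fill(5,4,R) [4 cells changed]:
BBBBB
BWBBG
BBBBB
BBBBB
BBBBB
BRRRR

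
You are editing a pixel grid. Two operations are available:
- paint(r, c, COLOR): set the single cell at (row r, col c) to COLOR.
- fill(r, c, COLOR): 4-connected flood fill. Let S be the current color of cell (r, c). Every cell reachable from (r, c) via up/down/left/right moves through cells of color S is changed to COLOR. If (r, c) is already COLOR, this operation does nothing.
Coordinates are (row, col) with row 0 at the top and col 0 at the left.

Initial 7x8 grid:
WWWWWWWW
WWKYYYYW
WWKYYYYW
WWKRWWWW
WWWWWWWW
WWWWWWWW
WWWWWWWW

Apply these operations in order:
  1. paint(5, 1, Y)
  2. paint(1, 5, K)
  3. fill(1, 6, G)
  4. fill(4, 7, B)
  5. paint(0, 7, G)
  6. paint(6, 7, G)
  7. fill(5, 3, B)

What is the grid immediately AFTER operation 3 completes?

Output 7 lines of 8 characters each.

After op 1 paint(5,1,Y):
WWWWWWWW
WWKYYYYW
WWKYYYYW
WWKRWWWW
WWWWWWWW
WYWWWWWW
WWWWWWWW
After op 2 paint(1,5,K):
WWWWWWWW
WWKYYKYW
WWKYYYYW
WWKRWWWW
WWWWWWWW
WYWWWWWW
WWWWWWWW
After op 3 fill(1,6,G) [7 cells changed]:
WWWWWWWW
WWKGGKGW
WWKGGGGW
WWKRWWWW
WWWWWWWW
WYWWWWWW
WWWWWWWW

Answer: WWWWWWWW
WWKGGKGW
WWKGGGGW
WWKRWWWW
WWWWWWWW
WYWWWWWW
WWWWWWWW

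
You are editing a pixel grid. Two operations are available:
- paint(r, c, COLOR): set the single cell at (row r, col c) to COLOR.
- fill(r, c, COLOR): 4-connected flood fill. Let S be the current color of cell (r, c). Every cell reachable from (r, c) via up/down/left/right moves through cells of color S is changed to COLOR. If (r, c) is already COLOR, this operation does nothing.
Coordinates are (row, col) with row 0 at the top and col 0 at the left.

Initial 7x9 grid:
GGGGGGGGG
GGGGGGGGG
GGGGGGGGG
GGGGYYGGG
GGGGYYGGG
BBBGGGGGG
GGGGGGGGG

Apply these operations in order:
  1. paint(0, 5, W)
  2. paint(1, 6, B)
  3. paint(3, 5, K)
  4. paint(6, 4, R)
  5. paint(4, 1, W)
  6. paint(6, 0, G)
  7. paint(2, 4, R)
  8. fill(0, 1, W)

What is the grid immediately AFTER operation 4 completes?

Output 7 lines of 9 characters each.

Answer: GGGGGWGGG
GGGGGGBGG
GGGGGGGGG
GGGGYKGGG
GGGGYYGGG
BBBGGGGGG
GGGGRGGGG

Derivation:
After op 1 paint(0,5,W):
GGGGGWGGG
GGGGGGGGG
GGGGGGGGG
GGGGYYGGG
GGGGYYGGG
BBBGGGGGG
GGGGGGGGG
After op 2 paint(1,6,B):
GGGGGWGGG
GGGGGGBGG
GGGGGGGGG
GGGGYYGGG
GGGGYYGGG
BBBGGGGGG
GGGGGGGGG
After op 3 paint(3,5,K):
GGGGGWGGG
GGGGGGBGG
GGGGGGGGG
GGGGYKGGG
GGGGYYGGG
BBBGGGGGG
GGGGGGGGG
After op 4 paint(6,4,R):
GGGGGWGGG
GGGGGGBGG
GGGGGGGGG
GGGGYKGGG
GGGGYYGGG
BBBGGGGGG
GGGGRGGGG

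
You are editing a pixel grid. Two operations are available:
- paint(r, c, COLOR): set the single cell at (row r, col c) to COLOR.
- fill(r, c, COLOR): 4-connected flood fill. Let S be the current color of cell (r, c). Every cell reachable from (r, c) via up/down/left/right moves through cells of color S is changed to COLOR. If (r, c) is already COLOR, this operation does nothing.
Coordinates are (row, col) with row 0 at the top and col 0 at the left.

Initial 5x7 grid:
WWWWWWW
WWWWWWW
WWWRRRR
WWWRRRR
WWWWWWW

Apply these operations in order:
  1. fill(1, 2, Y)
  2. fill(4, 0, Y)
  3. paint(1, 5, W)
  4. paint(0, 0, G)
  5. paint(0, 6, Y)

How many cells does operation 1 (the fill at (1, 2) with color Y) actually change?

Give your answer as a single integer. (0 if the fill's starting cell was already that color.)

Answer: 27

Derivation:
After op 1 fill(1,2,Y) [27 cells changed]:
YYYYYYY
YYYYYYY
YYYRRRR
YYYRRRR
YYYYYYY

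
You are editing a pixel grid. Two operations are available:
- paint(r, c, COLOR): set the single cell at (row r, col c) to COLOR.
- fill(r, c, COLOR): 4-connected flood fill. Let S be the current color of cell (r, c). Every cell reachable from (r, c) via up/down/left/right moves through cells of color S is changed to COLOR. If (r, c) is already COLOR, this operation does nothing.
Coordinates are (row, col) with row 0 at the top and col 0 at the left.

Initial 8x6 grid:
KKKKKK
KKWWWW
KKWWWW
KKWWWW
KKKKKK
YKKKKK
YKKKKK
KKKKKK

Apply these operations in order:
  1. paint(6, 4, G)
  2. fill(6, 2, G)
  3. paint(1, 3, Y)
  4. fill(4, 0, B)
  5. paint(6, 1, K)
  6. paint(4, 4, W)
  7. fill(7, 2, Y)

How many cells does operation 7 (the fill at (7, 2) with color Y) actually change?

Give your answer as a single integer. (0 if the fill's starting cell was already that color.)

After op 1 paint(6,4,G):
KKKKKK
KKWWWW
KKWWWW
KKWWWW
KKKKKK
YKKKKK
YKKKGK
KKKKKK
After op 2 fill(6,2,G) [33 cells changed]:
GGGGGG
GGWWWW
GGWWWW
GGWWWW
GGGGGG
YGGGGG
YGGGGG
GGGGGG
After op 3 paint(1,3,Y):
GGGGGG
GGWYWW
GGWWWW
GGWWWW
GGGGGG
YGGGGG
YGGGGG
GGGGGG
After op 4 fill(4,0,B) [34 cells changed]:
BBBBBB
BBWYWW
BBWWWW
BBWWWW
BBBBBB
YBBBBB
YBBBBB
BBBBBB
After op 5 paint(6,1,K):
BBBBBB
BBWYWW
BBWWWW
BBWWWW
BBBBBB
YBBBBB
YKBBBB
BBBBBB
After op 6 paint(4,4,W):
BBBBBB
BBWYWW
BBWWWW
BBWWWW
BBBBWB
YBBBBB
YKBBBB
BBBBBB
After op 7 fill(7,2,Y) [32 cells changed]:
YYYYYY
YYWYWW
YYWWWW
YYWWWW
YYYYWY
YYYYYY
YKYYYY
YYYYYY

Answer: 32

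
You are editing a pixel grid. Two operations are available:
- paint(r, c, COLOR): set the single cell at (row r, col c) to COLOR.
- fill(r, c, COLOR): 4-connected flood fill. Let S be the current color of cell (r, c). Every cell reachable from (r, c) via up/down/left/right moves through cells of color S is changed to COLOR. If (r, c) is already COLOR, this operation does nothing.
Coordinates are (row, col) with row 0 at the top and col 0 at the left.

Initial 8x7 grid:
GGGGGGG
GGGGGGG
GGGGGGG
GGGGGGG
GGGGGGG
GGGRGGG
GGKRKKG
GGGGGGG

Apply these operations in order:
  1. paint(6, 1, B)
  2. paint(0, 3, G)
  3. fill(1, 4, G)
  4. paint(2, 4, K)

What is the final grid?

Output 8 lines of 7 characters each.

Answer: GGGGGGG
GGGGGGG
GGGGKGG
GGGGGGG
GGGGGGG
GGGRGGG
GBKRKKG
GGGGGGG

Derivation:
After op 1 paint(6,1,B):
GGGGGGG
GGGGGGG
GGGGGGG
GGGGGGG
GGGGGGG
GGGRGGG
GBKRKKG
GGGGGGG
After op 2 paint(0,3,G):
GGGGGGG
GGGGGGG
GGGGGGG
GGGGGGG
GGGGGGG
GGGRGGG
GBKRKKG
GGGGGGG
After op 3 fill(1,4,G) [0 cells changed]:
GGGGGGG
GGGGGGG
GGGGGGG
GGGGGGG
GGGGGGG
GGGRGGG
GBKRKKG
GGGGGGG
After op 4 paint(2,4,K):
GGGGGGG
GGGGGGG
GGGGKGG
GGGGGGG
GGGGGGG
GGGRGGG
GBKRKKG
GGGGGGG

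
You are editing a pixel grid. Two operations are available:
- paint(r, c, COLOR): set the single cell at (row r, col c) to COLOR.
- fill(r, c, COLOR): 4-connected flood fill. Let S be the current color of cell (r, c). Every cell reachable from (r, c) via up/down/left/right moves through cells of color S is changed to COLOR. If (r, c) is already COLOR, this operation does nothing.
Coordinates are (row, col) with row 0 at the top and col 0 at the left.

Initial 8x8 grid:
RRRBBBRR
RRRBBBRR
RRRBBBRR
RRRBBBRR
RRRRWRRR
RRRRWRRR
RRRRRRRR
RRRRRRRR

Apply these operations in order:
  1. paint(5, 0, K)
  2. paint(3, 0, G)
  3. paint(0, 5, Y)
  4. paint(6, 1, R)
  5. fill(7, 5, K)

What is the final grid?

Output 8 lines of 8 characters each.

After op 1 paint(5,0,K):
RRRBBBRR
RRRBBBRR
RRRBBBRR
RRRBBBRR
RRRRWRRR
KRRRWRRR
RRRRRRRR
RRRRRRRR
After op 2 paint(3,0,G):
RRRBBBRR
RRRBBBRR
RRRBBBRR
GRRBBBRR
RRRRWRRR
KRRRWRRR
RRRRRRRR
RRRRRRRR
After op 3 paint(0,5,Y):
RRRBBYRR
RRRBBBRR
RRRBBBRR
GRRBBBRR
RRRRWRRR
KRRRWRRR
RRRRRRRR
RRRRRRRR
After op 4 paint(6,1,R):
RRRBBYRR
RRRBBBRR
RRRBBBRR
GRRBBBRR
RRRRWRRR
KRRRWRRR
RRRRRRRR
RRRRRRRR
After op 5 fill(7,5,K) [48 cells changed]:
KKKBBYKK
KKKBBBKK
KKKBBBKK
GKKBBBKK
KKKKWKKK
KKKKWKKK
KKKKKKKK
KKKKKKKK

Answer: KKKBBYKK
KKKBBBKK
KKKBBBKK
GKKBBBKK
KKKKWKKK
KKKKWKKK
KKKKKKKK
KKKKKKKK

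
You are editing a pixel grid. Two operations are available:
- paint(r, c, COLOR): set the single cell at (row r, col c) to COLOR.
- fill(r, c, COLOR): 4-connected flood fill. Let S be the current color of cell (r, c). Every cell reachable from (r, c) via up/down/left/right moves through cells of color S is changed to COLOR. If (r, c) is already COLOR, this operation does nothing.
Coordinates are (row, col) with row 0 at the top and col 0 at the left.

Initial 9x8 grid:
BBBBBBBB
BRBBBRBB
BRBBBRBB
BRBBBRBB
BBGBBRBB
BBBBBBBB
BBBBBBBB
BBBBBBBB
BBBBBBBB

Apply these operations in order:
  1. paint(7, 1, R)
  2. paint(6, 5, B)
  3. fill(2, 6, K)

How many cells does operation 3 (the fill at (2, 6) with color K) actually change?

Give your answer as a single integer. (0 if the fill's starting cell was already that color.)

After op 1 paint(7,1,R):
BBBBBBBB
BRBBBRBB
BRBBBRBB
BRBBBRBB
BBGBBRBB
BBBBBBBB
BBBBBBBB
BRBBBBBB
BBBBBBBB
After op 2 paint(6,5,B):
BBBBBBBB
BRBBBRBB
BRBBBRBB
BRBBBRBB
BBGBBRBB
BBBBBBBB
BBBBBBBB
BRBBBBBB
BBBBBBBB
After op 3 fill(2,6,K) [63 cells changed]:
KKKKKKKK
KRKKKRKK
KRKKKRKK
KRKKKRKK
KKGKKRKK
KKKKKKKK
KKKKKKKK
KRKKKKKK
KKKKKKKK

Answer: 63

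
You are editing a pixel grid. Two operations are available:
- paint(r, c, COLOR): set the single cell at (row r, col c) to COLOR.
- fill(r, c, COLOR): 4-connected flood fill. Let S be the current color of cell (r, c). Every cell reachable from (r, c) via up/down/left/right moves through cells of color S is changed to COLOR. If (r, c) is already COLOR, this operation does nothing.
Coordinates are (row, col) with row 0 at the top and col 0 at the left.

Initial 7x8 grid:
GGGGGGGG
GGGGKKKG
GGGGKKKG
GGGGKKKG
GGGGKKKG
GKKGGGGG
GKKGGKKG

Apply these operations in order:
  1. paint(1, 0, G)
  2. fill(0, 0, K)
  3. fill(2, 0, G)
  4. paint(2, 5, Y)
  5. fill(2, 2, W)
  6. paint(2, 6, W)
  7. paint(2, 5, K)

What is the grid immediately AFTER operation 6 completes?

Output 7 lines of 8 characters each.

Answer: WWWWWWWW
WWWWWWWW
WWWWWYWW
WWWWWWWW
WWWWWWWW
WWWWWWWW
WWWWWWWW

Derivation:
After op 1 paint(1,0,G):
GGGGGGGG
GGGGKKKG
GGGGKKKG
GGGGKKKG
GGGGKKKG
GKKGGGGG
GKKGGKKG
After op 2 fill(0,0,K) [38 cells changed]:
KKKKKKKK
KKKKKKKK
KKKKKKKK
KKKKKKKK
KKKKKKKK
KKKKKKKK
KKKKKKKK
After op 3 fill(2,0,G) [56 cells changed]:
GGGGGGGG
GGGGGGGG
GGGGGGGG
GGGGGGGG
GGGGGGGG
GGGGGGGG
GGGGGGGG
After op 4 paint(2,5,Y):
GGGGGGGG
GGGGGGGG
GGGGGYGG
GGGGGGGG
GGGGGGGG
GGGGGGGG
GGGGGGGG
After op 5 fill(2,2,W) [55 cells changed]:
WWWWWWWW
WWWWWWWW
WWWWWYWW
WWWWWWWW
WWWWWWWW
WWWWWWWW
WWWWWWWW
After op 6 paint(2,6,W):
WWWWWWWW
WWWWWWWW
WWWWWYWW
WWWWWWWW
WWWWWWWW
WWWWWWWW
WWWWWWWW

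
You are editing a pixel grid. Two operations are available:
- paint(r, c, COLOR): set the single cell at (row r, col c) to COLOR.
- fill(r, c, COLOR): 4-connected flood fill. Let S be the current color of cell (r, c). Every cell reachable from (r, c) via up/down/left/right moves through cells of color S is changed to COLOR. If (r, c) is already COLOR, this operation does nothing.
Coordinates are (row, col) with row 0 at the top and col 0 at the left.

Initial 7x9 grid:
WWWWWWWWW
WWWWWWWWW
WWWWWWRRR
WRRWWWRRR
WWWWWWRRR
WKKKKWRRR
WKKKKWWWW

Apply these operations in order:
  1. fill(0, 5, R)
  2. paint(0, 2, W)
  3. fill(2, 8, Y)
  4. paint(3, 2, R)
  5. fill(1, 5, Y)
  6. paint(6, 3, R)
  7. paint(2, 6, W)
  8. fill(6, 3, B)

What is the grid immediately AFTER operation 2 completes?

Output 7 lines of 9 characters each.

Answer: RRWRRRRRR
RRRRRRRRR
RRRRRRRRR
RRRRRRRRR
RRRRRRRRR
RKKKKRRRR
RKKKKRRRR

Derivation:
After op 1 fill(0,5,R) [41 cells changed]:
RRRRRRRRR
RRRRRRRRR
RRRRRRRRR
RRRRRRRRR
RRRRRRRRR
RKKKKRRRR
RKKKKRRRR
After op 2 paint(0,2,W):
RRWRRRRRR
RRRRRRRRR
RRRRRRRRR
RRRRRRRRR
RRRRRRRRR
RKKKKRRRR
RKKKKRRRR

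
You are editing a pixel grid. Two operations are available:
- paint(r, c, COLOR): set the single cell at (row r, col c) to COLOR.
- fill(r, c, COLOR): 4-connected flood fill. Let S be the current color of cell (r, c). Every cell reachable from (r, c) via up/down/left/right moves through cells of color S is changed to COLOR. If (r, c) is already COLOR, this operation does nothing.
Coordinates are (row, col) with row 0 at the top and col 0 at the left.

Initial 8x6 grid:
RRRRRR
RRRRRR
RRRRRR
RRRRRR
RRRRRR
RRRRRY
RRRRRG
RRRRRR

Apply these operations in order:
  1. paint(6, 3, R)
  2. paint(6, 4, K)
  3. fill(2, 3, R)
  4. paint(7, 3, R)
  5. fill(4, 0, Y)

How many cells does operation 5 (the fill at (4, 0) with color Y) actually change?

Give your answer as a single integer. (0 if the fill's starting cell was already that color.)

Answer: 45

Derivation:
After op 1 paint(6,3,R):
RRRRRR
RRRRRR
RRRRRR
RRRRRR
RRRRRR
RRRRRY
RRRRRG
RRRRRR
After op 2 paint(6,4,K):
RRRRRR
RRRRRR
RRRRRR
RRRRRR
RRRRRR
RRRRRY
RRRRKG
RRRRRR
After op 3 fill(2,3,R) [0 cells changed]:
RRRRRR
RRRRRR
RRRRRR
RRRRRR
RRRRRR
RRRRRY
RRRRKG
RRRRRR
After op 4 paint(7,3,R):
RRRRRR
RRRRRR
RRRRRR
RRRRRR
RRRRRR
RRRRRY
RRRRKG
RRRRRR
After op 5 fill(4,0,Y) [45 cells changed]:
YYYYYY
YYYYYY
YYYYYY
YYYYYY
YYYYYY
YYYYYY
YYYYKG
YYYYYY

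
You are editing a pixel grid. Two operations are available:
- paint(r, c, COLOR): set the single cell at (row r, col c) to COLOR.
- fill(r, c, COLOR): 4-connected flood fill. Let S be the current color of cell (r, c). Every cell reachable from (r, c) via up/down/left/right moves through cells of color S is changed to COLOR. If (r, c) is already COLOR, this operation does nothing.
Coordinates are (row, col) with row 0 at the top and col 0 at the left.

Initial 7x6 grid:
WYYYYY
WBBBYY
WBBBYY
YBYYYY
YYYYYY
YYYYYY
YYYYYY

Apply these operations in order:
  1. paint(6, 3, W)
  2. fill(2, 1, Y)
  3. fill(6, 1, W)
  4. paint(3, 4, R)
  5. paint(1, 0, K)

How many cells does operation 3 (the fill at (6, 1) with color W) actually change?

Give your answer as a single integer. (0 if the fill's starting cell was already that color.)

Answer: 38

Derivation:
After op 1 paint(6,3,W):
WYYYYY
WBBBYY
WBBBYY
YBYYYY
YYYYYY
YYYYYY
YYYWYY
After op 2 fill(2,1,Y) [7 cells changed]:
WYYYYY
WYYYYY
WYYYYY
YYYYYY
YYYYYY
YYYYYY
YYYWYY
After op 3 fill(6,1,W) [38 cells changed]:
WWWWWW
WWWWWW
WWWWWW
WWWWWW
WWWWWW
WWWWWW
WWWWWW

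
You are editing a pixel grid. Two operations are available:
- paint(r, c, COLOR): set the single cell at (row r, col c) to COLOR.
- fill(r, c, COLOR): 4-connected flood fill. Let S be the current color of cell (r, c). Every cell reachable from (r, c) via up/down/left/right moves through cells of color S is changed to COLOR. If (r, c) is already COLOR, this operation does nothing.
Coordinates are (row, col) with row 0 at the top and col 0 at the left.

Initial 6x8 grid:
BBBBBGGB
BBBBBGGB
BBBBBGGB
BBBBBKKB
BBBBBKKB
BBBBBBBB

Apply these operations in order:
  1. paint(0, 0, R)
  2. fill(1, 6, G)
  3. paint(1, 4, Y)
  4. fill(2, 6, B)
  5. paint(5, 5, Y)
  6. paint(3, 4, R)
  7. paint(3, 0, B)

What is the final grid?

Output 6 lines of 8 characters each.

Answer: RBBBBBBB
BBBBYBBB
BBBBBBBB
BBBBRKKB
BBBBBKKB
BBBBBYBB

Derivation:
After op 1 paint(0,0,R):
RBBBBGGB
BBBBBGGB
BBBBBGGB
BBBBBKKB
BBBBBKKB
BBBBBBBB
After op 2 fill(1,6,G) [0 cells changed]:
RBBBBGGB
BBBBBGGB
BBBBBGGB
BBBBBKKB
BBBBBKKB
BBBBBBBB
After op 3 paint(1,4,Y):
RBBBBGGB
BBBBYGGB
BBBBBGGB
BBBBBKKB
BBBBBKKB
BBBBBBBB
After op 4 fill(2,6,B) [6 cells changed]:
RBBBBBBB
BBBBYBBB
BBBBBBBB
BBBBBKKB
BBBBBKKB
BBBBBBBB
After op 5 paint(5,5,Y):
RBBBBBBB
BBBBYBBB
BBBBBBBB
BBBBBKKB
BBBBBKKB
BBBBBYBB
After op 6 paint(3,4,R):
RBBBBBBB
BBBBYBBB
BBBBBBBB
BBBBRKKB
BBBBBKKB
BBBBBYBB
After op 7 paint(3,0,B):
RBBBBBBB
BBBBYBBB
BBBBBBBB
BBBBRKKB
BBBBBKKB
BBBBBYBB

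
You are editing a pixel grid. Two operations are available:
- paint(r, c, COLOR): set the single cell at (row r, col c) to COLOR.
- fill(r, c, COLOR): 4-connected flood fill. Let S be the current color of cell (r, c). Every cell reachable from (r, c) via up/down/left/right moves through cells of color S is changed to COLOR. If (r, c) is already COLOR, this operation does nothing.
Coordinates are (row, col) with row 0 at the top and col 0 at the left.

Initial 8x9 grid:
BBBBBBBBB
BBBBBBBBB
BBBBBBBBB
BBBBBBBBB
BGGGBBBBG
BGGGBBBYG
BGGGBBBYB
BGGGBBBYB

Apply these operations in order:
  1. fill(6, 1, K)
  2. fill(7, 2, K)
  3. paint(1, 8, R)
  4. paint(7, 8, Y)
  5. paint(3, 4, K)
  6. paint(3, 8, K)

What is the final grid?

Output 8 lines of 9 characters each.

Answer: BBBBBBBBB
BBBBBBBBR
BBBBBBBBB
BBBBKBBBK
BKKKBBBBG
BKKKBBBYG
BKKKBBBYB
BKKKBBBYY

Derivation:
After op 1 fill(6,1,K) [12 cells changed]:
BBBBBBBBB
BBBBBBBBB
BBBBBBBBB
BBBBBBBBB
BKKKBBBBG
BKKKBBBYG
BKKKBBBYB
BKKKBBBYB
After op 2 fill(7,2,K) [0 cells changed]:
BBBBBBBBB
BBBBBBBBB
BBBBBBBBB
BBBBBBBBB
BKKKBBBBG
BKKKBBBYG
BKKKBBBYB
BKKKBBBYB
After op 3 paint(1,8,R):
BBBBBBBBB
BBBBBBBBR
BBBBBBBBB
BBBBBBBBB
BKKKBBBBG
BKKKBBBYG
BKKKBBBYB
BKKKBBBYB
After op 4 paint(7,8,Y):
BBBBBBBBB
BBBBBBBBR
BBBBBBBBB
BBBBBBBBB
BKKKBBBBG
BKKKBBBYG
BKKKBBBYB
BKKKBBBYY
After op 5 paint(3,4,K):
BBBBBBBBB
BBBBBBBBR
BBBBBBBBB
BBBBKBBBB
BKKKBBBBG
BKKKBBBYG
BKKKBBBYB
BKKKBBBYY
After op 6 paint(3,8,K):
BBBBBBBBB
BBBBBBBBR
BBBBBBBBB
BBBBKBBBK
BKKKBBBBG
BKKKBBBYG
BKKKBBBYB
BKKKBBBYY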